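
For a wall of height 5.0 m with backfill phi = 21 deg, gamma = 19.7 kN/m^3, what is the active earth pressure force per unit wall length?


Compute active earth pressure coefficient:
Ka = tan^2(45 - phi/2) = tan^2(34.5) = 0.472355
Compute active force:
Pa = 0.5 * Ka * gamma * H^2
Pa = 0.5 * 0.472355 * 19.7 * 5.0^2
Pa = 116.32 kN/m


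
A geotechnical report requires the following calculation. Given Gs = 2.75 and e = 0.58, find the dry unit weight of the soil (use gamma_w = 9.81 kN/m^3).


Using gamma_d = Gs * gamma_w / (1 + e)
gamma_d = 2.75 * 9.81 / (1 + 0.58)
gamma_d = 2.75 * 9.81 / 1.58
gamma_d = 17.074 kN/m^3


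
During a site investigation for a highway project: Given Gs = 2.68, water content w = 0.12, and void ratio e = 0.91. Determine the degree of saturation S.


Result: 0.3534

Derivation:
Using S = Gs * w / e
S = 2.68 * 0.12 / 0.91
S = 0.3534


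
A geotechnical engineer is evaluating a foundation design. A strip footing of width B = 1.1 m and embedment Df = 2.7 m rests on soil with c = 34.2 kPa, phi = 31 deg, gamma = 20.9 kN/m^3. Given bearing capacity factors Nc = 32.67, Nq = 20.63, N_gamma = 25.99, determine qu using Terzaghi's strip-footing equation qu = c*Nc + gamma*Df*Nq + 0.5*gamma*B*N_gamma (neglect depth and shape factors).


Result: 2580.22 kPa

Derivation:
Compute qu = c*Nc + gamma*Df*Nq + 0.5*gamma*B*N_gamma
Term 1: 34.2 * 32.67 = 1117.314
Term 2: 20.9 * 2.7 * 20.63 = 1164.1509
Term 3: 0.5 * 20.9 * 1.1 * 25.99 = 298.75505
qu = 1117.314 + 1164.1509 + 298.75505
qu = 2580.22 kPa


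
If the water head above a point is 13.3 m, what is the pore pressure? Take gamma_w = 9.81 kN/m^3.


Using u = gamma_w * h_w
u = 9.81 * 13.3
u = 130.47 kPa


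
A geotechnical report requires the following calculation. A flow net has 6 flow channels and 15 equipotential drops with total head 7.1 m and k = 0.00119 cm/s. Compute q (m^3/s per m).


Convert k to m/s for unit consistency with H:
k = 0.00119 cm/s = 0.00119 / 100 m/s = 1.19e-05 m/s
Using q = k * H * Nf / Nd
Nf / Nd = 6 / 15 = 0.4
q = 1.19e-05 * 7.1 * 0.4
q = 3.38e-05 m^3/s per m


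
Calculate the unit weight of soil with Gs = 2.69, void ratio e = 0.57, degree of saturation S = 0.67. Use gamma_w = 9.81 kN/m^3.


Using gamma = gamma_w * (Gs + S*e) / (1 + e)
Numerator: Gs + S*e = 2.69 + 0.67*0.57 = 3.0719
Denominator: 1 + e = 1 + 0.57 = 1.57
gamma = 9.81 * 3.0719 / 1.57
gamma = 19.194 kN/m^3


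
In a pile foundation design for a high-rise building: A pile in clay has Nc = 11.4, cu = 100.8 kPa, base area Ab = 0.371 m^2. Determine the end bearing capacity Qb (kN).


Result: 426.32 kN

Derivation:
Using Qb = Nc * cu * Ab
Qb = 11.4 * 100.8 * 0.371
Qb = 426.32 kN


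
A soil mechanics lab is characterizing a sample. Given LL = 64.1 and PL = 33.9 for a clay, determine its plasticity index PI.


Result: 30.2

Derivation:
Using PI = LL - PL
PI = 64.1 - 33.9
PI = 30.2


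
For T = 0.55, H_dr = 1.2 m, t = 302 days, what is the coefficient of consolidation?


Using cv = T * H_dr^2 / t
H_dr^2 = 1.2^2 = 1.44
cv = 0.55 * 1.44 / 302
cv = 0.00262 m^2/day


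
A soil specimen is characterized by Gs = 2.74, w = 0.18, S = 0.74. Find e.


Result: 0.6665

Derivation:
Using the relation e = Gs * w / S
e = 2.74 * 0.18 / 0.74
e = 0.6665


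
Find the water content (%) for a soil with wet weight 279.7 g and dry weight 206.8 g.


Using w = (m_wet - m_dry) / m_dry * 100
m_wet - m_dry = 279.7 - 206.8 = 72.9 g
w = 72.9 / 206.8 * 100
w = 35.25 %


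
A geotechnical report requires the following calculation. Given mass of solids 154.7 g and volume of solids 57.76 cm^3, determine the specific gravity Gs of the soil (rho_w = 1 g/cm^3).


Using Gs = m_s / (V_s * rho_w)
Since rho_w = 1 g/cm^3:
Gs = 154.7 / 57.76
Gs = 2.678


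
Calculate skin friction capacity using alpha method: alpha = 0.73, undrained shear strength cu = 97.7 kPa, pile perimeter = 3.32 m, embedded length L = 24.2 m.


Using Qs = alpha * cu * perimeter * L
Qs = 0.73 * 97.7 * 3.32 * 24.2
Qs = 5730.21 kN


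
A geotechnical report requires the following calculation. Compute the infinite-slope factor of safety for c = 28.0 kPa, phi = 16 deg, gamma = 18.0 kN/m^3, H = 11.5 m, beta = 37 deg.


Using Fs = c / (gamma*H*sin(beta)*cos(beta)) + tan(phi)/tan(beta)
Cohesion contribution = 28.0 / (18.0*11.5*sin(37)*cos(37))
Cohesion contribution = 0.281434
Friction contribution = tan(16)/tan(37) = 0.380524
Fs = 0.281434 + 0.380524
Fs = 0.662


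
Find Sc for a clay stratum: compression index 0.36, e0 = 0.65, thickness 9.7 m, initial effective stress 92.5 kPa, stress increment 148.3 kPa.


Using Sc = Cc * H / (1 + e0) * log10((sigma0 + delta_sigma) / sigma0)
Stress ratio = (92.5 + 148.3) / 92.5 = 2.60324
log10(2.60324) = 0.415515
Cc * H / (1 + e0) = 0.36 * 9.7 / (1 + 0.65) = 2.11636
Sc = 2.11636 * 0.415515
Sc = 0.8794 m


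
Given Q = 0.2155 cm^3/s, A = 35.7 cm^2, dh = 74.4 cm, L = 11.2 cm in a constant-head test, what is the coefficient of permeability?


Compute hydraulic gradient:
i = dh / L = 74.4 / 11.2 = 6.64286
Then apply Darcy's law:
k = Q / (A * i)
k = 0.2155 / (35.7 * 6.64286)
k = 0.2155 / 237.15
k = 0.000909 cm/s


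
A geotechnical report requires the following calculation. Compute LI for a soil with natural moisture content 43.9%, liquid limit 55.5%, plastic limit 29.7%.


First compute the plasticity index:
PI = LL - PL = 55.5 - 29.7 = 25.8
Then compute the liquidity index:
LI = (w - PL) / PI
LI = (43.9 - 29.7) / 25.8
LI = 0.55


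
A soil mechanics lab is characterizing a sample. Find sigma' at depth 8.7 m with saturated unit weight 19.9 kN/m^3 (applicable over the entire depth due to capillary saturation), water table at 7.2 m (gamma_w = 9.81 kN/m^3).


Total stress = gamma_sat * depth
sigma = 19.9 * 8.7 = 173.13 kPa
Pore water pressure u = gamma_w * (depth - d_wt)
u = 9.81 * (8.7 - 7.2) = 14.715 kPa
Effective stress = sigma - u
sigma' = 173.13 - 14.715 = 158.42 kPa


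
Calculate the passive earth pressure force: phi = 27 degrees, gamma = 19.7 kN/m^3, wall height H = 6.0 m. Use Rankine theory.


Compute passive earth pressure coefficient:
Kp = tan^2(45 + phi/2) = tan^2(58.5) = 2.66294
Compute passive force:
Pp = 0.5 * Kp * gamma * H^2
Pp = 0.5 * 2.66294 * 19.7 * 6.0^2
Pp = 944.28 kN/m


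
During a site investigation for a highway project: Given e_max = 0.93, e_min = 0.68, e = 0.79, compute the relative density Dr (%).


Result: 56.0 %

Derivation:
Using Dr = (e_max - e) / (e_max - e_min) * 100
e_max - e = 0.93 - 0.79 = 0.14
e_max - e_min = 0.93 - 0.68 = 0.25
Dr = 0.14 / 0.25 * 100
Dr = 56.0 %


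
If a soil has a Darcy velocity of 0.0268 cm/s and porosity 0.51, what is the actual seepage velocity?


Result: 0.05255 cm/s

Derivation:
Using v_s = v_d / n
v_s = 0.0268 / 0.51
v_s = 0.05255 cm/s


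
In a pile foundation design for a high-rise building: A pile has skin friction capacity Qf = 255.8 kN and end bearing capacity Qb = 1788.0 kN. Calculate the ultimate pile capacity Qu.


Result: 2043.8 kN

Derivation:
Using Qu = Qf + Qb
Qu = 255.8 + 1788.0
Qu = 2043.8 kN


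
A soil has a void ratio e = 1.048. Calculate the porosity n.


Using the relation n = e / (1 + e)
n = 1.048 / (1 + 1.048)
n = 1.048 / 2.048
n = 0.5117


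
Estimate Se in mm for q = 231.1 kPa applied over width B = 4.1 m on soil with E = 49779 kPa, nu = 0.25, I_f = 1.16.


Result: 20.7 mm

Derivation:
Using Se = q * B * (1 - nu^2) * I_f / E
1 - nu^2 = 1 - 0.25^2 = 0.9375
Se = 231.1 * 4.1 * 0.9375 * 1.16 / 49779
Se = 0.020700 m
Convert to mm: Se = 0.020700 * 1000 = 20.7 mm


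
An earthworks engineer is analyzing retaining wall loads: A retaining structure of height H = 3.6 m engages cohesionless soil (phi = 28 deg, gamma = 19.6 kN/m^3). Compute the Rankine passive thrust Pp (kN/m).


Result: 351.79 kN/m

Derivation:
Compute passive earth pressure coefficient:
Kp = tan^2(45 + phi/2) = tan^2(59.0) = 2.769826
Compute passive force:
Pp = 0.5 * Kp * gamma * H^2
Pp = 0.5 * 2.769826 * 19.6 * 3.6^2
Pp = 351.79 kN/m


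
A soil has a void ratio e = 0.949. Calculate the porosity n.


Using the relation n = e / (1 + e)
n = 0.949 / (1 + 0.949)
n = 0.949 / 1.949
n = 0.4869


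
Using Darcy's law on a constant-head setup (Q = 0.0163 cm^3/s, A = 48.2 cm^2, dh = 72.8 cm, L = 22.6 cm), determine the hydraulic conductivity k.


Result: 0.000105 cm/s

Derivation:
Compute hydraulic gradient:
i = dh / L = 72.8 / 22.6 = 3.22124
Then apply Darcy's law:
k = Q / (A * i)
k = 0.0163 / (48.2 * 3.22124)
k = 0.0163 / 155.264
k = 0.000105 cm/s


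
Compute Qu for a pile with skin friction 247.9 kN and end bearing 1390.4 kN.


Result: 1638.3 kN

Derivation:
Using Qu = Qf + Qb
Qu = 247.9 + 1390.4
Qu = 1638.3 kN


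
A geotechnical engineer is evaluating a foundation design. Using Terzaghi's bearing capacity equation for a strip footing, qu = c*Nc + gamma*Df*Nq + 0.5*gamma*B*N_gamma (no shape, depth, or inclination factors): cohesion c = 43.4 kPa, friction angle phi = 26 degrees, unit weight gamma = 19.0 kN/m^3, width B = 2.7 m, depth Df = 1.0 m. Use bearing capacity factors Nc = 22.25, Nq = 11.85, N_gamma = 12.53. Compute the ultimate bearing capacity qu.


Result: 1512.19 kPa

Derivation:
Compute qu = c*Nc + gamma*Df*Nq + 0.5*gamma*B*N_gamma
Term 1: 43.4 * 22.25 = 965.65
Term 2: 19.0 * 1.0 * 11.85 = 225.15
Term 3: 0.5 * 19.0 * 2.7 * 12.53 = 321.3945
qu = 965.65 + 225.15 + 321.3945
qu = 1512.19 kPa


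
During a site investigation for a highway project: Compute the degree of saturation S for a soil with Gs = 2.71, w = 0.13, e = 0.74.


Result: 0.4761

Derivation:
Using S = Gs * w / e
S = 2.71 * 0.13 / 0.74
S = 0.4761


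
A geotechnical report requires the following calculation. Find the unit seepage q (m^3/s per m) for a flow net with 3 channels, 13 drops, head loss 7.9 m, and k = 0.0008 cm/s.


Convert k to m/s for unit consistency with H:
k = 0.0008 cm/s = 0.0008 / 100 m/s = 8e-06 m/s
Using q = k * H * Nf / Nd
Nf / Nd = 3 / 13 = 0.2308
q = 8e-06 * 7.9 * 0.2308
q = 1.458e-05 m^3/s per m


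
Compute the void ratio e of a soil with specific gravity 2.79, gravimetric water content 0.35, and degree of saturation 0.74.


Using the relation e = Gs * w / S
e = 2.79 * 0.35 / 0.74
e = 1.3196


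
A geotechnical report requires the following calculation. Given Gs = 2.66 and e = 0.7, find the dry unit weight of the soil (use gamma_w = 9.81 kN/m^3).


Using gamma_d = Gs * gamma_w / (1 + e)
gamma_d = 2.66 * 9.81 / (1 + 0.7)
gamma_d = 2.66 * 9.81 / 1.7
gamma_d = 15.35 kN/m^3


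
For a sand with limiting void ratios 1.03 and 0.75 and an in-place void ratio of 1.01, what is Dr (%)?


Result: 7.14 %

Derivation:
Using Dr = (e_max - e) / (e_max - e_min) * 100
e_max - e = 1.03 - 1.01 = 0.02
e_max - e_min = 1.03 - 0.75 = 0.28
Dr = 0.02 / 0.28 * 100
Dr = 7.14 %


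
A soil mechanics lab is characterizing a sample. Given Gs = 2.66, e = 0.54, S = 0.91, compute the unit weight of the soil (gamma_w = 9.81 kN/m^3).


Using gamma = gamma_w * (Gs + S*e) / (1 + e)
Numerator: Gs + S*e = 2.66 + 0.91*0.54 = 3.1514
Denominator: 1 + e = 1 + 0.54 = 1.54
gamma = 9.81 * 3.1514 / 1.54
gamma = 20.075 kN/m^3


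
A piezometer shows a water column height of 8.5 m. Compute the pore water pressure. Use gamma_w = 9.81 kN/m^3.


Result: 83.39 kPa

Derivation:
Using u = gamma_w * h_w
u = 9.81 * 8.5
u = 83.39 kPa


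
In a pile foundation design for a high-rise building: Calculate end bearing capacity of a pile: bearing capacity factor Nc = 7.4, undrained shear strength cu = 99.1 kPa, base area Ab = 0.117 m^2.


Result: 85.8 kN

Derivation:
Using Qb = Nc * cu * Ab
Qb = 7.4 * 99.1 * 0.117
Qb = 85.8 kN


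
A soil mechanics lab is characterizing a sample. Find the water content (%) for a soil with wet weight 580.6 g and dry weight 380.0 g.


Result: 52.79 %

Derivation:
Using w = (m_wet - m_dry) / m_dry * 100
m_wet - m_dry = 580.6 - 380.0 = 200.6 g
w = 200.6 / 380.0 * 100
w = 52.79 %


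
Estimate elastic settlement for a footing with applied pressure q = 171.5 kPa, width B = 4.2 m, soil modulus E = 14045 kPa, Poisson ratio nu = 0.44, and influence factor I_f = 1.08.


Using Se = q * B * (1 - nu^2) * I_f / E
1 - nu^2 = 1 - 0.44^2 = 0.8064
Se = 171.5 * 4.2 * 0.8064 * 1.08 / 14045
Se = 0.044665 m
Convert to mm: Se = 0.044665 * 1000 = 44.665 mm


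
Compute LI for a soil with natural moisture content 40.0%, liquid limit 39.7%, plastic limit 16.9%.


First compute the plasticity index:
PI = LL - PL = 39.7 - 16.9 = 22.8
Then compute the liquidity index:
LI = (w - PL) / PI
LI = (40.0 - 16.9) / 22.8
LI = 1.013


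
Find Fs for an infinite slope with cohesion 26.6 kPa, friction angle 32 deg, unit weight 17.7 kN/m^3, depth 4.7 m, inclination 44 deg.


Result: 1.287

Derivation:
Using Fs = c / (gamma*H*sin(beta)*cos(beta)) + tan(phi)/tan(beta)
Cohesion contribution = 26.6 / (17.7*4.7*sin(44)*cos(44))
Cohesion contribution = 0.63989
Friction contribution = tan(32)/tan(44) = 0.647071
Fs = 0.63989 + 0.647071
Fs = 1.287


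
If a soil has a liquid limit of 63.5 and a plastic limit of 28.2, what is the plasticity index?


Using PI = LL - PL
PI = 63.5 - 28.2
PI = 35.3


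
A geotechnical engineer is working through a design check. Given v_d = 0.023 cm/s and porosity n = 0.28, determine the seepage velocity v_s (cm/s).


Result: 0.08214 cm/s

Derivation:
Using v_s = v_d / n
v_s = 0.023 / 0.28
v_s = 0.08214 cm/s


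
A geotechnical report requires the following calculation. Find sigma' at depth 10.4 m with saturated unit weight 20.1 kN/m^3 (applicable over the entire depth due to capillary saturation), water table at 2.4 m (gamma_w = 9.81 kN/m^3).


Total stress = gamma_sat * depth
sigma = 20.1 * 10.4 = 209.04 kPa
Pore water pressure u = gamma_w * (depth - d_wt)
u = 9.81 * (10.4 - 2.4) = 78.48 kPa
Effective stress = sigma - u
sigma' = 209.04 - 78.48 = 130.56 kPa


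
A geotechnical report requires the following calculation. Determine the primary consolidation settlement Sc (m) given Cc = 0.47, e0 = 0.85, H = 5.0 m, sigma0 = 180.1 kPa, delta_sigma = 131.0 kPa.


Using Sc = Cc * H / (1 + e0) * log10((sigma0 + delta_sigma) / sigma0)
Stress ratio = (180.1 + 131.0) / 180.1 = 1.72737
log10(1.72737) = 0.237386
Cc * H / (1 + e0) = 0.47 * 5.0 / (1 + 0.85) = 1.27027
Sc = 1.27027 * 0.237386
Sc = 0.3015 m


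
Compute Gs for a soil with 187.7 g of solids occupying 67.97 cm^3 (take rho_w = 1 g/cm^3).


Result: 2.762

Derivation:
Using Gs = m_s / (V_s * rho_w)
Since rho_w = 1 g/cm^3:
Gs = 187.7 / 67.97
Gs = 2.762


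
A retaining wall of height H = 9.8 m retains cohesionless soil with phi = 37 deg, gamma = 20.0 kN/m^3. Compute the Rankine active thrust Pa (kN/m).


Compute active earth pressure coefficient:
Ka = tan^2(45 - phi/2) = tan^2(26.5) = 0.248584
Compute active force:
Pa = 0.5 * Ka * gamma * H^2
Pa = 0.5 * 0.248584 * 20.0 * 9.8^2
Pa = 238.74 kN/m


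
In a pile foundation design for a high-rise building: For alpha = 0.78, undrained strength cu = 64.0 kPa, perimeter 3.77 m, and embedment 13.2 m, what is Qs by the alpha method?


Using Qs = alpha * cu * perimeter * L
Qs = 0.78 * 64.0 * 3.77 * 13.2
Qs = 2484.22 kN


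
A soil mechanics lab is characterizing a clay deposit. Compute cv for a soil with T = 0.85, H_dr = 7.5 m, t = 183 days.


Result: 0.26127 m^2/day

Derivation:
Using cv = T * H_dr^2 / t
H_dr^2 = 7.5^2 = 56.25
cv = 0.85 * 56.25 / 183
cv = 0.26127 m^2/day


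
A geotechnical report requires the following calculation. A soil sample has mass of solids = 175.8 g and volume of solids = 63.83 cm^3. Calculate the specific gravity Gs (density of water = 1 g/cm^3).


Using Gs = m_s / (V_s * rho_w)
Since rho_w = 1 g/cm^3:
Gs = 175.8 / 63.83
Gs = 2.754


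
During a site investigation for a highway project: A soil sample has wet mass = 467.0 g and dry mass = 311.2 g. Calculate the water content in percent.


Result: 50.06 %

Derivation:
Using w = (m_wet - m_dry) / m_dry * 100
m_wet - m_dry = 467.0 - 311.2 = 155.8 g
w = 155.8 / 311.2 * 100
w = 50.06 %


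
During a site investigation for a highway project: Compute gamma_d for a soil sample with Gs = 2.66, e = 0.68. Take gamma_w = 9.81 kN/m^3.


Using gamma_d = Gs * gamma_w / (1 + e)
gamma_d = 2.66 * 9.81 / (1 + 0.68)
gamma_d = 2.66 * 9.81 / 1.68
gamma_d = 15.533 kN/m^3


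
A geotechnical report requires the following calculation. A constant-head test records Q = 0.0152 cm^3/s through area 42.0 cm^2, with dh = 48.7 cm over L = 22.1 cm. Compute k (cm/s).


Compute hydraulic gradient:
i = dh / L = 48.7 / 22.1 = 2.20362
Then apply Darcy's law:
k = Q / (A * i)
k = 0.0152 / (42.0 * 2.20362)
k = 0.0152 / 92.552
k = 0.000164 cm/s


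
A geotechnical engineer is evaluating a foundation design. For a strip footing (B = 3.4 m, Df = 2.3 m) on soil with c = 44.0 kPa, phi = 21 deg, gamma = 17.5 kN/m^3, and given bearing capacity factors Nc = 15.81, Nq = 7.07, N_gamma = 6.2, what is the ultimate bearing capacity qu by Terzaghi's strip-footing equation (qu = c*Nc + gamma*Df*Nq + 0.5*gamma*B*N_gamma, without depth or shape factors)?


Result: 1164.66 kPa

Derivation:
Compute qu = c*Nc + gamma*Df*Nq + 0.5*gamma*B*N_gamma
Term 1: 44.0 * 15.81 = 695.64
Term 2: 17.5 * 2.3 * 7.07 = 284.5675
Term 3: 0.5 * 17.5 * 3.4 * 6.2 = 184.45
qu = 695.64 + 284.5675 + 184.45
qu = 1164.66 kPa


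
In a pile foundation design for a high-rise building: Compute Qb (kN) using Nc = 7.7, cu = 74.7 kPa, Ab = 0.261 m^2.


Using Qb = Nc * cu * Ab
Qb = 7.7 * 74.7 * 0.261
Qb = 150.12 kN


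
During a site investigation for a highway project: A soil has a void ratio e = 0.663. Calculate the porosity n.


Using the relation n = e / (1 + e)
n = 0.663 / (1 + 0.663)
n = 0.663 / 1.663
n = 0.3987


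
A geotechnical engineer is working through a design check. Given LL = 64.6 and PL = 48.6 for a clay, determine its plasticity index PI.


Using PI = LL - PL
PI = 64.6 - 48.6
PI = 16.0


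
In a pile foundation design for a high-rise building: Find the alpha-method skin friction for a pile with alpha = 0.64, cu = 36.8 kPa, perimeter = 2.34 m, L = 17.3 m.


Using Qs = alpha * cu * perimeter * L
Qs = 0.64 * 36.8 * 2.34 * 17.3
Qs = 953.43 kN


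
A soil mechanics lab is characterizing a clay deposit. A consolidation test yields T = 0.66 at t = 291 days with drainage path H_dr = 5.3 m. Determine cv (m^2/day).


Using cv = T * H_dr^2 / t
H_dr^2 = 5.3^2 = 28.09
cv = 0.66 * 28.09 / 291
cv = 0.06371 m^2/day


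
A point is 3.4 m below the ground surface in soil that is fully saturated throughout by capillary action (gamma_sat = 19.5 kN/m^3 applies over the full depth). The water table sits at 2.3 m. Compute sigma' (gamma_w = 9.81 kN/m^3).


Total stress = gamma_sat * depth
sigma = 19.5 * 3.4 = 66.3 kPa
Pore water pressure u = gamma_w * (depth - d_wt)
u = 9.81 * (3.4 - 2.3) = 10.791 kPa
Effective stress = sigma - u
sigma' = 66.3 - 10.791 = 55.51 kPa


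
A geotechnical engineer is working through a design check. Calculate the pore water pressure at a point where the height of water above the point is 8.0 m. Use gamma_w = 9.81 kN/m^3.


Using u = gamma_w * h_w
u = 9.81 * 8.0
u = 78.48 kPa


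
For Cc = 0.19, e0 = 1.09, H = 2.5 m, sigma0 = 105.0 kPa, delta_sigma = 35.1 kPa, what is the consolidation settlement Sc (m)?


Using Sc = Cc * H / (1 + e0) * log10((sigma0 + delta_sigma) / sigma0)
Stress ratio = (105.0 + 35.1) / 105.0 = 1.33429
log10(1.33429) = 0.125249
Cc * H / (1 + e0) = 0.19 * 2.5 / (1 + 1.09) = 0.227273
Sc = 0.227273 * 0.125249
Sc = 0.0285 m


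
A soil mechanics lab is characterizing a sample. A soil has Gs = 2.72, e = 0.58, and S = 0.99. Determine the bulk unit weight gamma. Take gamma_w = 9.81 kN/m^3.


Using gamma = gamma_w * (Gs + S*e) / (1 + e)
Numerator: Gs + S*e = 2.72 + 0.99*0.58 = 3.2942
Denominator: 1 + e = 1 + 0.58 = 1.58
gamma = 9.81 * 3.2942 / 1.58
gamma = 20.453 kN/m^3


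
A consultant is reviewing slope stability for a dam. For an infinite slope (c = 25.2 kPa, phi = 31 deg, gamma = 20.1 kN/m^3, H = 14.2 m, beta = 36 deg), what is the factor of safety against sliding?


Result: 1.013

Derivation:
Using Fs = c / (gamma*H*sin(beta)*cos(beta)) + tan(phi)/tan(beta)
Cohesion contribution = 25.2 / (20.1*14.2*sin(36)*cos(36))
Cohesion contribution = 0.185669
Friction contribution = tan(31)/tan(36) = 0.827014
Fs = 0.185669 + 0.827014
Fs = 1.013


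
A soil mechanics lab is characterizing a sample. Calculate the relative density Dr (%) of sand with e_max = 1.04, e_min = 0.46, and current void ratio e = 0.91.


Using Dr = (e_max - e) / (e_max - e_min) * 100
e_max - e = 1.04 - 0.91 = 0.13
e_max - e_min = 1.04 - 0.46 = 0.58
Dr = 0.13 / 0.58 * 100
Dr = 22.41 %


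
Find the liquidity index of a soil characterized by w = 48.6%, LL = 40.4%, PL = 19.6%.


Result: 1.394

Derivation:
First compute the plasticity index:
PI = LL - PL = 40.4 - 19.6 = 20.8
Then compute the liquidity index:
LI = (w - PL) / PI
LI = (48.6 - 19.6) / 20.8
LI = 1.394


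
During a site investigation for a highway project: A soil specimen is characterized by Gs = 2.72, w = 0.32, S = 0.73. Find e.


Using the relation e = Gs * w / S
e = 2.72 * 0.32 / 0.73
e = 1.1923


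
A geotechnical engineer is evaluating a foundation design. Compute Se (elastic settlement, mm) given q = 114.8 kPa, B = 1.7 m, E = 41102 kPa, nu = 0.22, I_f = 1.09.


Using Se = q * B * (1 - nu^2) * I_f / E
1 - nu^2 = 1 - 0.22^2 = 0.9516
Se = 114.8 * 1.7 * 0.9516 * 1.09 / 41102
Se = 0.004925 m
Convert to mm: Se = 0.004925 * 1000 = 4.925 mm


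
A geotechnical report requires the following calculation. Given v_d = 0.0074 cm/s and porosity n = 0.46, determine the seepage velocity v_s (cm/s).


Using v_s = v_d / n
v_s = 0.0074 / 0.46
v_s = 0.01609 cm/s


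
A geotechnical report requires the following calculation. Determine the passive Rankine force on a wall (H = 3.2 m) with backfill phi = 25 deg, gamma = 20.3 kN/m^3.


Compute passive earth pressure coefficient:
Kp = tan^2(45 + phi/2) = tan^2(57.5) = 2.463913
Compute passive force:
Pp = 0.5 * Kp * gamma * H^2
Pp = 0.5 * 2.463913 * 20.3 * 3.2^2
Pp = 256.09 kN/m


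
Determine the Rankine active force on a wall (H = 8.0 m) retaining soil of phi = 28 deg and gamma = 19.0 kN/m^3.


Result: 219.51 kN/m

Derivation:
Compute active earth pressure coefficient:
Ka = tan^2(45 - phi/2) = tan^2(31.0) = 0.361033
Compute active force:
Pa = 0.5 * Ka * gamma * H^2
Pa = 0.5 * 0.361033 * 19.0 * 8.0^2
Pa = 219.51 kN/m


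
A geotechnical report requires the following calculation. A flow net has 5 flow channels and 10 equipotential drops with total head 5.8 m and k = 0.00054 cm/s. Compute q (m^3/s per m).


Result: 1.566e-05 m^3/s per m

Derivation:
Convert k to m/s for unit consistency with H:
k = 0.00054 cm/s = 0.00054 / 100 m/s = 5.4e-06 m/s
Using q = k * H * Nf / Nd
Nf / Nd = 5 / 10 = 0.5
q = 5.4e-06 * 5.8 * 0.5
q = 1.566e-05 m^3/s per m


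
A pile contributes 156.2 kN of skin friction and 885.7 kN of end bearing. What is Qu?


Using Qu = Qf + Qb
Qu = 156.2 + 885.7
Qu = 1041.9 kN


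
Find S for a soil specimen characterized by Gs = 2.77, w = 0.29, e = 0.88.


Result: 0.9128

Derivation:
Using S = Gs * w / e
S = 2.77 * 0.29 / 0.88
S = 0.9128


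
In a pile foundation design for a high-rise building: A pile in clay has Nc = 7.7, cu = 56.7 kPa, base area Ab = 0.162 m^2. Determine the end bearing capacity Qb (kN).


Result: 70.73 kN

Derivation:
Using Qb = Nc * cu * Ab
Qb = 7.7 * 56.7 * 0.162
Qb = 70.73 kN


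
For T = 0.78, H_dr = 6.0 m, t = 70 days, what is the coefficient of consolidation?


Using cv = T * H_dr^2 / t
H_dr^2 = 6.0^2 = 36.0
cv = 0.78 * 36.0 / 70
cv = 0.40114 m^2/day


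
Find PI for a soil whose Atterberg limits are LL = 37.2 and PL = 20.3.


Using PI = LL - PL
PI = 37.2 - 20.3
PI = 16.9


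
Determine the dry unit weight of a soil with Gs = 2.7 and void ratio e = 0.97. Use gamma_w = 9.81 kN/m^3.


Result: 13.445 kN/m^3

Derivation:
Using gamma_d = Gs * gamma_w / (1 + e)
gamma_d = 2.7 * 9.81 / (1 + 0.97)
gamma_d = 2.7 * 9.81 / 1.97
gamma_d = 13.445 kN/m^3


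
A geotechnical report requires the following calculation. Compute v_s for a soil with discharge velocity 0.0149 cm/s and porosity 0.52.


Result: 0.02865 cm/s

Derivation:
Using v_s = v_d / n
v_s = 0.0149 / 0.52
v_s = 0.02865 cm/s


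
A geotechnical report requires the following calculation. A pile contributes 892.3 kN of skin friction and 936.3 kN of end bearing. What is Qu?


Using Qu = Qf + Qb
Qu = 892.3 + 936.3
Qu = 1828.6 kN


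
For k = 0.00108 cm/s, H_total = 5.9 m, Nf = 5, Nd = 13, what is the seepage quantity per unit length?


Convert k to m/s for unit consistency with H:
k = 0.00108 cm/s = 0.00108 / 100 m/s = 1.08e-05 m/s
Using q = k * H * Nf / Nd
Nf / Nd = 5 / 13 = 0.3846
q = 1.08e-05 * 5.9 * 0.3846
q = 2.451e-05 m^3/s per m


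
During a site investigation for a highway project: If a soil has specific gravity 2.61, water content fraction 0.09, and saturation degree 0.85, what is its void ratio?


Using the relation e = Gs * w / S
e = 2.61 * 0.09 / 0.85
e = 0.2764


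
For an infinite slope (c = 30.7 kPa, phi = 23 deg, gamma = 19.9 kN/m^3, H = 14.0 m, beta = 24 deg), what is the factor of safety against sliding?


Using Fs = c / (gamma*H*sin(beta)*cos(beta)) + tan(phi)/tan(beta)
Cohesion contribution = 30.7 / (19.9*14.0*sin(24)*cos(24))
Cohesion contribution = 0.296561
Friction contribution = tan(23)/tan(24) = 0.953386
Fs = 0.296561 + 0.953386
Fs = 1.25


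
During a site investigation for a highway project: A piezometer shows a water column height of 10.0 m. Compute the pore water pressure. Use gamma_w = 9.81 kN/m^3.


Using u = gamma_w * h_w
u = 9.81 * 10.0
u = 98.1 kPa


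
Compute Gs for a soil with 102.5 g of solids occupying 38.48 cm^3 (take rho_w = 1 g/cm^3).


Using Gs = m_s / (V_s * rho_w)
Since rho_w = 1 g/cm^3:
Gs = 102.5 / 38.48
Gs = 2.664


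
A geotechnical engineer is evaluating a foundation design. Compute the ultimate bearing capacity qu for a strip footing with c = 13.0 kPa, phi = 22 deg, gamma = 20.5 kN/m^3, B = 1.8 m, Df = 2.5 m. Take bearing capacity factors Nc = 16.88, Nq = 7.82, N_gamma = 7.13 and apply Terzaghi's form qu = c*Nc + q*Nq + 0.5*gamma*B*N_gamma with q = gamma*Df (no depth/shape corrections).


Compute qu = c*Nc + gamma*Df*Nq + 0.5*gamma*B*N_gamma
Term 1: 13.0 * 16.88 = 219.44
Term 2: 20.5 * 2.5 * 7.82 = 400.775
Term 3: 0.5 * 20.5 * 1.8 * 7.13 = 131.5485
qu = 219.44 + 400.775 + 131.5485
qu = 751.76 kPa


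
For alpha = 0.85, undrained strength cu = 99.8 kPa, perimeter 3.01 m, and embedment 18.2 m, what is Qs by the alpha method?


Using Qs = alpha * cu * perimeter * L
Qs = 0.85 * 99.8 * 3.01 * 18.2
Qs = 4647.16 kN


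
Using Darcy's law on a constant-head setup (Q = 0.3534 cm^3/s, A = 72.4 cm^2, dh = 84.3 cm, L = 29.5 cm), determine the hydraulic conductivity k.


Result: 0.001708 cm/s

Derivation:
Compute hydraulic gradient:
i = dh / L = 84.3 / 29.5 = 2.85763
Then apply Darcy's law:
k = Q / (A * i)
k = 0.3534 / (72.4 * 2.85763)
k = 0.3534 / 206.892
k = 0.001708 cm/s


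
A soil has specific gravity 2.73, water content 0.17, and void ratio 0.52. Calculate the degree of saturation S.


Result: 0.8925

Derivation:
Using S = Gs * w / e
S = 2.73 * 0.17 / 0.52
S = 0.8925


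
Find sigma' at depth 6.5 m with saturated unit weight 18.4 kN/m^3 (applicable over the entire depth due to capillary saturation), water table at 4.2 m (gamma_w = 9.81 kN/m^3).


Total stress = gamma_sat * depth
sigma = 18.4 * 6.5 = 119.6 kPa
Pore water pressure u = gamma_w * (depth - d_wt)
u = 9.81 * (6.5 - 4.2) = 22.563 kPa
Effective stress = sigma - u
sigma' = 119.6 - 22.563 = 97.04 kPa


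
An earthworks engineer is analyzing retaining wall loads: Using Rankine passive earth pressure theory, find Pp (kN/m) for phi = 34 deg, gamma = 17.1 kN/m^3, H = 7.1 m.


Compute passive earth pressure coefficient:
Kp = tan^2(45 + phi/2) = tan^2(62.0) = 3.537132
Compute passive force:
Pp = 0.5 * Kp * gamma * H^2
Pp = 0.5 * 3.537132 * 17.1 * 7.1^2
Pp = 1524.52 kN/m


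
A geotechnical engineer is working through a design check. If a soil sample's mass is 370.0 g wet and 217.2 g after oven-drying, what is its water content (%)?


Result: 70.35 %

Derivation:
Using w = (m_wet - m_dry) / m_dry * 100
m_wet - m_dry = 370.0 - 217.2 = 152.8 g
w = 152.8 / 217.2 * 100
w = 70.35 %


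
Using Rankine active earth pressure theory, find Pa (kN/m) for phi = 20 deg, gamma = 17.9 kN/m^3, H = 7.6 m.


Compute active earth pressure coefficient:
Ka = tan^2(45 - phi/2) = tan^2(35.0) = 0.490291
Compute active force:
Pa = 0.5 * Ka * gamma * H^2
Pa = 0.5 * 0.490291 * 17.9 * 7.6^2
Pa = 253.46 kN/m


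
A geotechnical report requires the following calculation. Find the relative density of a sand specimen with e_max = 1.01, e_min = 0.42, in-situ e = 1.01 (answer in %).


Using Dr = (e_max - e) / (e_max - e_min) * 100
e_max - e = 1.01 - 1.01 = 0.0
e_max - e_min = 1.01 - 0.42 = 0.59
Dr = 0.0 / 0.59 * 100
Dr = 0.0 %


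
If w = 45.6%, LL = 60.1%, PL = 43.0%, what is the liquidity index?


First compute the plasticity index:
PI = LL - PL = 60.1 - 43.0 = 17.1
Then compute the liquidity index:
LI = (w - PL) / PI
LI = (45.6 - 43.0) / 17.1
LI = 0.152


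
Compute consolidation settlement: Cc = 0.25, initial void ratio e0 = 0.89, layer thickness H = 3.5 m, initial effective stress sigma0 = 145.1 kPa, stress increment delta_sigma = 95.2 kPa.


Using Sc = Cc * H / (1 + e0) * log10((sigma0 + delta_sigma) / sigma0)
Stress ratio = (145.1 + 95.2) / 145.1 = 1.6561
log10(1.6561) = 0.219086
Cc * H / (1 + e0) = 0.25 * 3.5 / (1 + 0.89) = 0.462963
Sc = 0.462963 * 0.219086
Sc = 0.1014 m


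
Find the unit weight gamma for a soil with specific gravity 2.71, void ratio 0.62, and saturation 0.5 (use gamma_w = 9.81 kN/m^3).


Using gamma = gamma_w * (Gs + S*e) / (1 + e)
Numerator: Gs + S*e = 2.71 + 0.5*0.62 = 3.02
Denominator: 1 + e = 1 + 0.62 = 1.62
gamma = 9.81 * 3.02 / 1.62
gamma = 18.288 kN/m^3


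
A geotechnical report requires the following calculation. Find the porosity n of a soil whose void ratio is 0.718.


Result: 0.4179

Derivation:
Using the relation n = e / (1 + e)
n = 0.718 / (1 + 0.718)
n = 0.718 / 1.718
n = 0.4179


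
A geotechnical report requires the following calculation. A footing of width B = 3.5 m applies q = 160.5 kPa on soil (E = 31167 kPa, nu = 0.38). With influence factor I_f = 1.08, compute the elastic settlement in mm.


Result: 16.655 mm

Derivation:
Using Se = q * B * (1 - nu^2) * I_f / E
1 - nu^2 = 1 - 0.38^2 = 0.8556
Se = 160.5 * 3.5 * 0.8556 * 1.08 / 31167
Se = 0.016655 m
Convert to mm: Se = 0.016655 * 1000 = 16.655 mm


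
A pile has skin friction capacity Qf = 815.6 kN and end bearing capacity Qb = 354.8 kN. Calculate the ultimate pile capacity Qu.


Result: 1170.4 kN

Derivation:
Using Qu = Qf + Qb
Qu = 815.6 + 354.8
Qu = 1170.4 kN


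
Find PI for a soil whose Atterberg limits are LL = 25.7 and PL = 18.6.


Result: 7.1

Derivation:
Using PI = LL - PL
PI = 25.7 - 18.6
PI = 7.1


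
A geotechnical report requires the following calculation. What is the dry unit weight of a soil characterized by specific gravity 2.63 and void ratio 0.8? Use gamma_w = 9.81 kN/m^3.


Using gamma_d = Gs * gamma_w / (1 + e)
gamma_d = 2.63 * 9.81 / (1 + 0.8)
gamma_d = 2.63 * 9.81 / 1.8
gamma_d = 14.333 kN/m^3


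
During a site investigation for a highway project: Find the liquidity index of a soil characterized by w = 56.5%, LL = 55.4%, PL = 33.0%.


First compute the plasticity index:
PI = LL - PL = 55.4 - 33.0 = 22.4
Then compute the liquidity index:
LI = (w - PL) / PI
LI = (56.5 - 33.0) / 22.4
LI = 1.049


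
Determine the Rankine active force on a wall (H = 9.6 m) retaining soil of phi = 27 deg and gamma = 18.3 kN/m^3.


Compute active earth pressure coefficient:
Ka = tan^2(45 - phi/2) = tan^2(31.5) = 0.375525
Compute active force:
Pa = 0.5 * Ka * gamma * H^2
Pa = 0.5 * 0.375525 * 18.3 * 9.6^2
Pa = 316.67 kN/m


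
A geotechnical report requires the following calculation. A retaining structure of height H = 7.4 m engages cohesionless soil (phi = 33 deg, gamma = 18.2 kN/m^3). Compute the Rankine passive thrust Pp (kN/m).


Compute passive earth pressure coefficient:
Kp = tan^2(45 + phi/2) = tan^2(61.5) = 3.39212
Compute passive force:
Pp = 0.5 * Kp * gamma * H^2
Pp = 0.5 * 3.39212 * 18.2 * 7.4^2
Pp = 1690.35 kN/m


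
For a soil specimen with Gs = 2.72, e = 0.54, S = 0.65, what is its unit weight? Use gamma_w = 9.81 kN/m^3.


Result: 19.563 kN/m^3

Derivation:
Using gamma = gamma_w * (Gs + S*e) / (1 + e)
Numerator: Gs + S*e = 2.72 + 0.65*0.54 = 3.071
Denominator: 1 + e = 1 + 0.54 = 1.54
gamma = 9.81 * 3.071 / 1.54
gamma = 19.563 kN/m^3


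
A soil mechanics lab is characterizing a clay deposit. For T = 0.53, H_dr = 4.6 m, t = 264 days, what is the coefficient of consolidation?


Using cv = T * H_dr^2 / t
H_dr^2 = 4.6^2 = 21.16
cv = 0.53 * 21.16 / 264
cv = 0.04248 m^2/day


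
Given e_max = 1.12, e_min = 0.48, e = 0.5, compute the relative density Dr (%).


Using Dr = (e_max - e) / (e_max - e_min) * 100
e_max - e = 1.12 - 0.5 = 0.62
e_max - e_min = 1.12 - 0.48 = 0.64
Dr = 0.62 / 0.64 * 100
Dr = 96.88 %


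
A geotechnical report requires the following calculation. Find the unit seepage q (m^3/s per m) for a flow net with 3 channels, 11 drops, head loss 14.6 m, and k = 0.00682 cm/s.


Result: 0.0002716 m^3/s per m

Derivation:
Convert k to m/s for unit consistency with H:
k = 0.00682 cm/s = 0.00682 / 100 m/s = 6.82e-05 m/s
Using q = k * H * Nf / Nd
Nf / Nd = 3 / 11 = 0.2727
q = 6.82e-05 * 14.6 * 0.2727
q = 0.0002716 m^3/s per m


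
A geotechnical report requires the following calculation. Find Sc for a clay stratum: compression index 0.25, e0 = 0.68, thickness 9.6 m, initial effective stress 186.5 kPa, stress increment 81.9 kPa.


Result: 0.2259 m

Derivation:
Using Sc = Cc * H / (1 + e0) * log10((sigma0 + delta_sigma) / sigma0)
Stress ratio = (186.5 + 81.9) / 186.5 = 1.43914
log10(1.43914) = 0.158104
Cc * H / (1 + e0) = 0.25 * 9.6 / (1 + 0.68) = 1.42857
Sc = 1.42857 * 0.158104
Sc = 0.2259 m


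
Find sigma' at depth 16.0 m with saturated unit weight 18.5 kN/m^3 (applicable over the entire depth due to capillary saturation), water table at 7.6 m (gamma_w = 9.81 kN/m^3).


Total stress = gamma_sat * depth
sigma = 18.5 * 16.0 = 296.0 kPa
Pore water pressure u = gamma_w * (depth - d_wt)
u = 9.81 * (16.0 - 7.6) = 82.404 kPa
Effective stress = sigma - u
sigma' = 296.0 - 82.404 = 213.6 kPa


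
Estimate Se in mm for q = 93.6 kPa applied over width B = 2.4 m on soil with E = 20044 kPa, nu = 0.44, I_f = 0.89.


Using Se = q * B * (1 - nu^2) * I_f / E
1 - nu^2 = 1 - 0.44^2 = 0.8064
Se = 93.6 * 2.4 * 0.8064 * 0.89 / 20044
Se = 0.008043 m
Convert to mm: Se = 0.008043 * 1000 = 8.043 mm


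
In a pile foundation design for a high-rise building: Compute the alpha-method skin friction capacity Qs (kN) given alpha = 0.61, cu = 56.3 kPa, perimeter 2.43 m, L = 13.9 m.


Using Qs = alpha * cu * perimeter * L
Qs = 0.61 * 56.3 * 2.43 * 13.9
Qs = 1160.0 kN


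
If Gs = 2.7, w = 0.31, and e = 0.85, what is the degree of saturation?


Using S = Gs * w / e
S = 2.7 * 0.31 / 0.85
S = 0.9847


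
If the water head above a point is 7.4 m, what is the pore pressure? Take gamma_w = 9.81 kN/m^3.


Result: 72.59 kPa

Derivation:
Using u = gamma_w * h_w
u = 9.81 * 7.4
u = 72.59 kPa


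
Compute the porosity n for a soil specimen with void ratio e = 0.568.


Result: 0.3622

Derivation:
Using the relation n = e / (1 + e)
n = 0.568 / (1 + 0.568)
n = 0.568 / 1.568
n = 0.3622


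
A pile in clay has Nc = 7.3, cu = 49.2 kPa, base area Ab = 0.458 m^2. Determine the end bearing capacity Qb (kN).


Using Qb = Nc * cu * Ab
Qb = 7.3 * 49.2 * 0.458
Qb = 164.5 kN


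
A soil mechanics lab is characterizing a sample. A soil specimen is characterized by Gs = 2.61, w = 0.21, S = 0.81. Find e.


Using the relation e = Gs * w / S
e = 2.61 * 0.21 / 0.81
e = 0.6767


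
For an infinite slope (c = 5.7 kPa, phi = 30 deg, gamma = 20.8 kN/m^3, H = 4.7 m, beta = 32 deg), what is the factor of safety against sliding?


Using Fs = c / (gamma*H*sin(beta)*cos(beta)) + tan(phi)/tan(beta)
Cohesion contribution = 5.7 / (20.8*4.7*sin(32)*cos(32))
Cohesion contribution = 0.129743
Friction contribution = tan(30)/tan(32) = 0.923954
Fs = 0.129743 + 0.923954
Fs = 1.054


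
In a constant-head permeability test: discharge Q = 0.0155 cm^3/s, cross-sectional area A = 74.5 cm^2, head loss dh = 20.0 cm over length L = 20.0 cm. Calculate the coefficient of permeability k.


Result: 0.000208 cm/s

Derivation:
Compute hydraulic gradient:
i = dh / L = 20.0 / 20.0 = 1
Then apply Darcy's law:
k = Q / (A * i)
k = 0.0155 / (74.5 * 1)
k = 0.0155 / 74.5
k = 0.000208 cm/s


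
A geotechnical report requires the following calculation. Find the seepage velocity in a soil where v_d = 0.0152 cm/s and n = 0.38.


Using v_s = v_d / n
v_s = 0.0152 / 0.38
v_s = 0.04 cm/s


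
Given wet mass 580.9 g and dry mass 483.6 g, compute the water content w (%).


Using w = (m_wet - m_dry) / m_dry * 100
m_wet - m_dry = 580.9 - 483.6 = 97.3 g
w = 97.3 / 483.6 * 100
w = 20.12 %


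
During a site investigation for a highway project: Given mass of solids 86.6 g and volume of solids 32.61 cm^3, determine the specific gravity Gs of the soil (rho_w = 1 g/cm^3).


Using Gs = m_s / (V_s * rho_w)
Since rho_w = 1 g/cm^3:
Gs = 86.6 / 32.61
Gs = 2.656


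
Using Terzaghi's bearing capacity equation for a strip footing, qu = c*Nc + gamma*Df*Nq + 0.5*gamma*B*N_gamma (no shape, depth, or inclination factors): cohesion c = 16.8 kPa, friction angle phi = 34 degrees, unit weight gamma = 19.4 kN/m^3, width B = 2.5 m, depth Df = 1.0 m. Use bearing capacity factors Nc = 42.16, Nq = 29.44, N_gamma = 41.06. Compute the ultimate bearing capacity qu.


Compute qu = c*Nc + gamma*Df*Nq + 0.5*gamma*B*N_gamma
Term 1: 16.8 * 42.16 = 708.288
Term 2: 19.4 * 1.0 * 29.44 = 571.136
Term 3: 0.5 * 19.4 * 2.5 * 41.06 = 995.705
qu = 708.288 + 571.136 + 995.705
qu = 2275.13 kPa


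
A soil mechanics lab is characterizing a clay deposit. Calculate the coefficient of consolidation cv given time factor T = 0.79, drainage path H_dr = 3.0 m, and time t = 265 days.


Result: 0.02683 m^2/day

Derivation:
Using cv = T * H_dr^2 / t
H_dr^2 = 3.0^2 = 9.0
cv = 0.79 * 9.0 / 265
cv = 0.02683 m^2/day


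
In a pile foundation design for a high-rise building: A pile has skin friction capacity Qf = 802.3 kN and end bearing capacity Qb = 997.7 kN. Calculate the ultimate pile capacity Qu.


Using Qu = Qf + Qb
Qu = 802.3 + 997.7
Qu = 1800.0 kN


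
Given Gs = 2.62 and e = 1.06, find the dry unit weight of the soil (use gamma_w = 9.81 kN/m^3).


Result: 12.477 kN/m^3

Derivation:
Using gamma_d = Gs * gamma_w / (1 + e)
gamma_d = 2.62 * 9.81 / (1 + 1.06)
gamma_d = 2.62 * 9.81 / 2.06
gamma_d = 12.477 kN/m^3


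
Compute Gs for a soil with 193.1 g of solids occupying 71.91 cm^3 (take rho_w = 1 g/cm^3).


Using Gs = m_s / (V_s * rho_w)
Since rho_w = 1 g/cm^3:
Gs = 193.1 / 71.91
Gs = 2.685


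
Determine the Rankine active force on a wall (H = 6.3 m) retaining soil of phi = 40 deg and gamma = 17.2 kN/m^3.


Compute active earth pressure coefficient:
Ka = tan^2(45 - phi/2) = tan^2(25.0) = 0.217443
Compute active force:
Pa = 0.5 * Ka * gamma * H^2
Pa = 0.5 * 0.217443 * 17.2 * 6.3^2
Pa = 74.22 kN/m


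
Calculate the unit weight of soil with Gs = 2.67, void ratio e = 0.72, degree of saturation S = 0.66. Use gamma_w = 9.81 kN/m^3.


Result: 17.939 kN/m^3

Derivation:
Using gamma = gamma_w * (Gs + S*e) / (1 + e)
Numerator: Gs + S*e = 2.67 + 0.66*0.72 = 3.1452
Denominator: 1 + e = 1 + 0.72 = 1.72
gamma = 9.81 * 3.1452 / 1.72
gamma = 17.939 kN/m^3
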